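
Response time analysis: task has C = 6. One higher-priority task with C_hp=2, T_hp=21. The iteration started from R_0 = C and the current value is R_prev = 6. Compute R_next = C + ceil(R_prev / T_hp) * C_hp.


R_next = C + ceil(R_prev / T_hp) * C_hp
ceil(6 / 21) = ceil(0.2857) = 1
Interference = 1 * 2 = 2
R_next = 6 + 2 = 8

8


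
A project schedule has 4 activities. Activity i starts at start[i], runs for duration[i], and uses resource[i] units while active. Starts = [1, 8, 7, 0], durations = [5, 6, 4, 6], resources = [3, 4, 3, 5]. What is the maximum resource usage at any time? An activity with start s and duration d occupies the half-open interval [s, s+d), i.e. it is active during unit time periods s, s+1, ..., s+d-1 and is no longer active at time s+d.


Each activity i is active on [start_i, start_i + duration_i).
Compute total resource usage per time slot:
  t=0: active resources = [5], total = 5
  t=1: active resources = [3, 5], total = 8
  t=2: active resources = [3, 5], total = 8
  t=3: active resources = [3, 5], total = 8
  t=4: active resources = [3, 5], total = 8
  t=5: active resources = [3, 5], total = 8
  t=6: active resources = [], total = 0
  t=7: active resources = [3], total = 3
  t=8: active resources = [4, 3], total = 7
  t=9: active resources = [4, 3], total = 7
  t=10: active resources = [4, 3], total = 7
  t=11: active resources = [4], total = 4
  t=12: active resources = [4], total = 4
  t=13: active resources = [4], total = 4
Peak resource demand = 8

8


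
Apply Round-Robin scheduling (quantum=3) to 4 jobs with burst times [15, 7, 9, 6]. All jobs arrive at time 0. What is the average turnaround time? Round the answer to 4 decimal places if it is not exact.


Time quantum = 3
Execution trace:
  J1 runs 3 units, time = 3
  J2 runs 3 units, time = 6
  J3 runs 3 units, time = 9
  J4 runs 3 units, time = 12
  J1 runs 3 units, time = 15
  J2 runs 3 units, time = 18
  J3 runs 3 units, time = 21
  J4 runs 3 units, time = 24
  J1 runs 3 units, time = 27
  J2 runs 1 units, time = 28
  J3 runs 3 units, time = 31
  J1 runs 3 units, time = 34
  J1 runs 3 units, time = 37
Finish times: [37, 28, 31, 24]
Average turnaround = 120/4 = 30.0

30.0


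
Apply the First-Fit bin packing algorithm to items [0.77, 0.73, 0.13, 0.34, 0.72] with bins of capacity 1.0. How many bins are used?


Place items sequentially using First-Fit:
  Item 0.77 -> new Bin 1
  Item 0.73 -> new Bin 2
  Item 0.13 -> Bin 1 (now 0.9)
  Item 0.34 -> new Bin 3
  Item 0.72 -> new Bin 4
Total bins used = 4

4


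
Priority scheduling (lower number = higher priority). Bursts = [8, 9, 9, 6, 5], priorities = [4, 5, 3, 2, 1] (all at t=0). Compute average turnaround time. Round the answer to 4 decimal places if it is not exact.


Sort by priority (ascending = highest first):
Order: [(1, 5), (2, 6), (3, 9), (4, 8), (5, 9)]
Completion times:
  Priority 1, burst=5, C=5
  Priority 2, burst=6, C=11
  Priority 3, burst=9, C=20
  Priority 4, burst=8, C=28
  Priority 5, burst=9, C=37
Average turnaround = 101/5 = 20.2

20.2


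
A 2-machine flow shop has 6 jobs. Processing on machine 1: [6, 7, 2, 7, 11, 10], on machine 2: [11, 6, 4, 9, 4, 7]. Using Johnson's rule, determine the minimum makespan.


Apply Johnson's rule:
  Group 1 (a <= b): [(3, 2, 4), (1, 6, 11), (4, 7, 9)]
  Group 2 (a > b): [(6, 10, 7), (2, 7, 6), (5, 11, 4)]
Optimal job order: [3, 1, 4, 6, 2, 5]
Schedule:
  Job 3: M1 done at 2, M2 done at 6
  Job 1: M1 done at 8, M2 done at 19
  Job 4: M1 done at 15, M2 done at 28
  Job 6: M1 done at 25, M2 done at 35
  Job 2: M1 done at 32, M2 done at 41
  Job 5: M1 done at 43, M2 done at 47
Makespan = 47

47


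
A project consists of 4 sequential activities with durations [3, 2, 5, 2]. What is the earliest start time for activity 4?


Activity 4 starts after activities 1 through 3 complete.
Predecessor durations: [3, 2, 5]
ES = 3 + 2 + 5 = 10

10


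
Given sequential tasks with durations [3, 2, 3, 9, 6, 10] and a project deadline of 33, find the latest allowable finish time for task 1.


LF(activity 1) = deadline - sum of successor durations
Successors: activities 2 through 6 with durations [2, 3, 9, 6, 10]
Sum of successor durations = 30
LF = 33 - 30 = 3

3


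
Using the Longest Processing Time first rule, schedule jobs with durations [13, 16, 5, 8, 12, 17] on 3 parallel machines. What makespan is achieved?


Sort jobs in decreasing order (LPT): [17, 16, 13, 12, 8, 5]
Assign each job to the least loaded machine:
  Machine 1: jobs [17, 5], load = 22
  Machine 2: jobs [16, 8], load = 24
  Machine 3: jobs [13, 12], load = 25
Makespan = max load = 25

25


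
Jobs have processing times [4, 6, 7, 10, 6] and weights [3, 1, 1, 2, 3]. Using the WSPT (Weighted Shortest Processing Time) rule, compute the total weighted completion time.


Compute p/w ratios and sort ascending (WSPT): [(4, 3), (6, 3), (10, 2), (6, 1), (7, 1)]
Compute weighted completion times:
  Job (p=4,w=3): C=4, w*C=3*4=12
  Job (p=6,w=3): C=10, w*C=3*10=30
  Job (p=10,w=2): C=20, w*C=2*20=40
  Job (p=6,w=1): C=26, w*C=1*26=26
  Job (p=7,w=1): C=33, w*C=1*33=33
Total weighted completion time = 141

141


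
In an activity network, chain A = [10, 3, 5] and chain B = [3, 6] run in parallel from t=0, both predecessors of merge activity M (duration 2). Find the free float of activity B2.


ES(B2) = sum of predecessors on chain B = 3
EF(B2) = ES + duration = 3 + 6 = 9
Successor of B2 is M. ES(M) = max(sum(A), sum(B)) = max(18, 9) = 18
Free float = ES(successor) - EF(current) = 18 - 9 = 9

9


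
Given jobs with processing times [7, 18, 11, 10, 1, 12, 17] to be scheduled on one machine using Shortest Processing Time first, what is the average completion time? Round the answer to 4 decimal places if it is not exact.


Sort jobs by processing time (SPT order): [1, 7, 10, 11, 12, 17, 18]
Compute completion times sequentially:
  Job 1: processing = 1, completes at 1
  Job 2: processing = 7, completes at 8
  Job 3: processing = 10, completes at 18
  Job 4: processing = 11, completes at 29
  Job 5: processing = 12, completes at 41
  Job 6: processing = 17, completes at 58
  Job 7: processing = 18, completes at 76
Sum of completion times = 231
Average completion time = 231/7 = 33.0

33.0


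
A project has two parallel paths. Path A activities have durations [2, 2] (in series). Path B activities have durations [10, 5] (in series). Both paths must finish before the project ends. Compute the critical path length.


Path A total = 2 + 2 = 4
Path B total = 10 + 5 = 15
Critical path = longest path = max(4, 15) = 15

15


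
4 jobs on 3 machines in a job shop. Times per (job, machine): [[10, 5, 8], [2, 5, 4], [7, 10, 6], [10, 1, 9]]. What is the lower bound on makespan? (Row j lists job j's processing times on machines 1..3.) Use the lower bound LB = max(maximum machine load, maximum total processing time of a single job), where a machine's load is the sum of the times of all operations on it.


Machine loads:
  Machine 1: 10 + 2 + 7 + 10 = 29
  Machine 2: 5 + 5 + 10 + 1 = 21
  Machine 3: 8 + 4 + 6 + 9 = 27
Max machine load = 29
Job totals:
  Job 1: 23
  Job 2: 11
  Job 3: 23
  Job 4: 20
Max job total = 23
Lower bound = max(29, 23) = 29

29


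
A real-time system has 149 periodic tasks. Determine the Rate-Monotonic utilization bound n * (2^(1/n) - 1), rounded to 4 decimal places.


Compute 2^(1/149) = 1.0046628318
Subtract 1: 1.0046628318 - 1 = 0.0046628318
Multiply by n: 149 * 0.0046628318 = 0.6947619382
Round to 4 dp: 0.6948

0.6948


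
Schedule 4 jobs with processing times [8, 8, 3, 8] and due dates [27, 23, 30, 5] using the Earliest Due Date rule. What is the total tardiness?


Sort by due date (EDD order): [(8, 5), (8, 23), (8, 27), (3, 30)]
Compute completion times and tardiness:
  Job 1: p=8, d=5, C=8, tardiness=max(0,8-5)=3
  Job 2: p=8, d=23, C=16, tardiness=max(0,16-23)=0
  Job 3: p=8, d=27, C=24, tardiness=max(0,24-27)=0
  Job 4: p=3, d=30, C=27, tardiness=max(0,27-30)=0
Total tardiness = 3

3


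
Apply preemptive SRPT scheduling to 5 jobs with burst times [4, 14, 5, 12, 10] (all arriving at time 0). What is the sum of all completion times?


Since all jobs arrive at t=0, SRPT equals SPT ordering.
SPT order: [4, 5, 10, 12, 14]
Completion times:
  Job 1: p=4, C=4
  Job 2: p=5, C=9
  Job 3: p=10, C=19
  Job 4: p=12, C=31
  Job 5: p=14, C=45
Total completion time = 4 + 9 + 19 + 31 + 45 = 108

108


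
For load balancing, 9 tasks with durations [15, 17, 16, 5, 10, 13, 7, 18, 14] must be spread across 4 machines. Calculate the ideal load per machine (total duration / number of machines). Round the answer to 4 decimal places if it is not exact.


Total processing time = 15 + 17 + 16 + 5 + 10 + 13 + 7 + 18 + 14 = 115
Number of machines = 4
Ideal balanced load = 115 / 4 = 28.75

28.75


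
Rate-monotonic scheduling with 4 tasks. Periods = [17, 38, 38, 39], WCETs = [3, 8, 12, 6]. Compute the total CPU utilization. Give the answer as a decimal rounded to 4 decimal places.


Compute individual utilizations (exact fractions):
  Task 1: C/T = 3/17 (approx. 0.1765)
  Task 2: C/T = 8/38 = 4/19 (approx. 0.2105)
  Task 3: C/T = 12/38 = 6/19 (approx. 0.3158)
  Task 4: C/T = 6/39 = 2/13 (approx. 0.1538)
Total utilization U = 3/17 + 4/19 + 6/19 + 2/13 = 3597/4199
Rounded to 4 decimal places: U = 0.8566
RM (Liu & Layland) bound for 4 tasks = 0.756828; compare with U = 3597/4199 (approx. 0.856633)
bound < U <= 1, so the RM sufficient condition is not met (inconclusive; an exact test such as response-time analysis is needed).

0.8566


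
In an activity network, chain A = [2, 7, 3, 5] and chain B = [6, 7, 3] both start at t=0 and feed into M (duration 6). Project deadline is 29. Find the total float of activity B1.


Forward pass: ES(B1) = sum of predecessors on chain B = 0
EF = ES + duration = 0 + 6 = 6
Backward pass: LF(M) = deadline = 29; LS(M) = 29 - 6 = 23
LF(B1) = LS(M) - sum(successors on chain B) = 23 - 10 = 13
LS = LF - duration = 13 - 6 = 7
Total float = LS - ES = 7 - 0 = 7

7


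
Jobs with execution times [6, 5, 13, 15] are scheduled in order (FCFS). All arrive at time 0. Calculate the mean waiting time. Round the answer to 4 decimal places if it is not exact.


FCFS order (as given): [6, 5, 13, 15]
Waiting times:
  Job 1: wait = 0
  Job 2: wait = 6
  Job 3: wait = 11
  Job 4: wait = 24
Sum of waiting times = 41
Average waiting time = 41/4 = 10.25

10.25


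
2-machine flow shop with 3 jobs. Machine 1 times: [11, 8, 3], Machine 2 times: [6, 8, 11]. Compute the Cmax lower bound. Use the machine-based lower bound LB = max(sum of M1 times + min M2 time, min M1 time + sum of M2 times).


LB1 = sum(M1 times) + min(M2 times) = 22 + 6 = 28
LB2 = min(M1 times) + sum(M2 times) = 3 + 25 = 28
Lower bound = max(LB1, LB2) = max(28, 28) = 28

28


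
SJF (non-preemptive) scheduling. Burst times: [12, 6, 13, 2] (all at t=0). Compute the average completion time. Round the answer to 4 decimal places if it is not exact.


SJF order (ascending): [2, 6, 12, 13]
Completion times:
  Job 1: burst=2, C=2
  Job 2: burst=6, C=8
  Job 3: burst=12, C=20
  Job 4: burst=13, C=33
Average completion = 63/4 = 15.75

15.75


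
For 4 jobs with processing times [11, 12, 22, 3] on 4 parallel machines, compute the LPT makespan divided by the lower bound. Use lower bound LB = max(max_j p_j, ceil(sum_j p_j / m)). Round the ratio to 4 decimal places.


LPT order: [22, 12, 11, 3]
Machine loads after assignment: [22, 12, 11, 3]
LPT makespan = 22
Lower bound = max(max_job, ceil(total/4)) = max(22, 12) = 22
Ratio = 22 / 22 = 1.0

1.0


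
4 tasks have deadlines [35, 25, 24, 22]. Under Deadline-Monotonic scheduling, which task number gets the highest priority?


Sort tasks by relative deadline (ascending):
  Task 4: deadline = 22
  Task 3: deadline = 24
  Task 2: deadline = 25
  Task 1: deadline = 35
Priority order (highest first): [4, 3, 2, 1]
Highest priority task = 4

4


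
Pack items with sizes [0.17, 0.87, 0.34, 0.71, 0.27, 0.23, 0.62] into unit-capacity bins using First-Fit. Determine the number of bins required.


Place items sequentially using First-Fit:
  Item 0.17 -> new Bin 1
  Item 0.87 -> new Bin 2
  Item 0.34 -> Bin 1 (now 0.51)
  Item 0.71 -> new Bin 3
  Item 0.27 -> Bin 1 (now 0.78)
  Item 0.23 -> Bin 3 (now 0.94)
  Item 0.62 -> new Bin 4
Total bins used = 4

4


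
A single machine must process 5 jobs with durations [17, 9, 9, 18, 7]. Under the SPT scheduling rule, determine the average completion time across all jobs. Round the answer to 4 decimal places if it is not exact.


Sort jobs by processing time (SPT order): [7, 9, 9, 17, 18]
Compute completion times sequentially:
  Job 1: processing = 7, completes at 7
  Job 2: processing = 9, completes at 16
  Job 3: processing = 9, completes at 25
  Job 4: processing = 17, completes at 42
  Job 5: processing = 18, completes at 60
Sum of completion times = 150
Average completion time = 150/5 = 30.0

30.0


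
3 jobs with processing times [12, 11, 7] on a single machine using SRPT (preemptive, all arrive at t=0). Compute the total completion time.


Since all jobs arrive at t=0, SRPT equals SPT ordering.
SPT order: [7, 11, 12]
Completion times:
  Job 1: p=7, C=7
  Job 2: p=11, C=18
  Job 3: p=12, C=30
Total completion time = 7 + 18 + 30 = 55

55


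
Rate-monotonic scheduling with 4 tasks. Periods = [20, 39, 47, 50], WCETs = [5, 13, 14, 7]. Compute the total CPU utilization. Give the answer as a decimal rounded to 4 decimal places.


Compute individual utilizations (exact fractions):
  Task 1: C/T = 5/20 = 1/4 (approx. 0.25)
  Task 2: C/T = 13/39 = 1/3 (approx. 0.3333)
  Task 3: C/T = 14/47 (approx. 0.2979)
  Task 4: C/T = 7/50 (approx. 0.14)
Total utilization U = 1/4 + 1/3 + 14/47 + 7/50 = 14399/14100
Rounded to 4 decimal places: U = 1.0212
RM (Liu & Layland) bound for 4 tasks = 0.756828; compare with U = 14399/14100 (approx. 1.021206)
U > 1, so the task set is not schedulable (processor overloaded).

1.0212


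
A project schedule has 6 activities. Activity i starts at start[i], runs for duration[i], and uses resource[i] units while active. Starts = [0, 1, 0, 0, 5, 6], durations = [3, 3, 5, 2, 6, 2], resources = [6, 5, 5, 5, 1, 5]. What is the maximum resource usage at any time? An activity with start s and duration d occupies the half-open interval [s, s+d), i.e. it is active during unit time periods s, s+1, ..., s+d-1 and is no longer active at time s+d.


Each activity i is active on [start_i, start_i + duration_i).
Compute total resource usage per time slot:
  t=0: active resources = [6, 5, 5], total = 16
  t=1: active resources = [6, 5, 5, 5], total = 21
  t=2: active resources = [6, 5, 5], total = 16
  t=3: active resources = [5, 5], total = 10
  t=4: active resources = [5], total = 5
  t=5: active resources = [1], total = 1
  t=6: active resources = [1, 5], total = 6
  t=7: active resources = [1, 5], total = 6
  t=8: active resources = [1], total = 1
  t=9: active resources = [1], total = 1
  t=10: active resources = [1], total = 1
Peak resource demand = 21

21


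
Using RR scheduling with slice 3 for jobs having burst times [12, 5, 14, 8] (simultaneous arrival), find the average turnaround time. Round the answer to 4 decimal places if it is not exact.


Time quantum = 3
Execution trace:
  J1 runs 3 units, time = 3
  J2 runs 3 units, time = 6
  J3 runs 3 units, time = 9
  J4 runs 3 units, time = 12
  J1 runs 3 units, time = 15
  J2 runs 2 units, time = 17
  J3 runs 3 units, time = 20
  J4 runs 3 units, time = 23
  J1 runs 3 units, time = 26
  J3 runs 3 units, time = 29
  J4 runs 2 units, time = 31
  J1 runs 3 units, time = 34
  J3 runs 3 units, time = 37
  J3 runs 2 units, time = 39
Finish times: [34, 17, 39, 31]
Average turnaround = 121/4 = 30.25

30.25


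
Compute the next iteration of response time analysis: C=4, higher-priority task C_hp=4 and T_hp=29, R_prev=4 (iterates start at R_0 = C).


R_next = C + ceil(R_prev / T_hp) * C_hp
ceil(4 / 29) = ceil(0.1379) = 1
Interference = 1 * 4 = 4
R_next = 4 + 4 = 8

8


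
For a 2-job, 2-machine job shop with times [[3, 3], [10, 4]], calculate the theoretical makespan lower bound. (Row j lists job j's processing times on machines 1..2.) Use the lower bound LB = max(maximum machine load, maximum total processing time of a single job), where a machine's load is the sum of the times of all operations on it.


Machine loads:
  Machine 1: 3 + 10 = 13
  Machine 2: 3 + 4 = 7
Max machine load = 13
Job totals:
  Job 1: 6
  Job 2: 14
Max job total = 14
Lower bound = max(13, 14) = 14

14


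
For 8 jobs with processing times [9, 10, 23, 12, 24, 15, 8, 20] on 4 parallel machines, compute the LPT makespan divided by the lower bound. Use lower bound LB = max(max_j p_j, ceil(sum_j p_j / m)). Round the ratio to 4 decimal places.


LPT order: [24, 23, 20, 15, 12, 10, 9, 8]
Machine loads after assignment: [32, 32, 30, 27]
LPT makespan = 32
Lower bound = max(max_job, ceil(total/4)) = max(24, 31) = 31
Ratio = 32 / 31 = 1.0323

1.0323


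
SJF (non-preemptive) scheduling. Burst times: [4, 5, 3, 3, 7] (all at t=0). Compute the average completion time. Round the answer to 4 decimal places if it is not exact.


SJF order (ascending): [3, 3, 4, 5, 7]
Completion times:
  Job 1: burst=3, C=3
  Job 2: burst=3, C=6
  Job 3: burst=4, C=10
  Job 4: burst=5, C=15
  Job 5: burst=7, C=22
Average completion = 56/5 = 11.2

11.2


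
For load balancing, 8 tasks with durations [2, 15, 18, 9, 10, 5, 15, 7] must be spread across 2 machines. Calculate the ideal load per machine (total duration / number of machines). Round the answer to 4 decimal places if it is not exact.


Total processing time = 2 + 15 + 18 + 9 + 10 + 5 + 15 + 7 = 81
Number of machines = 2
Ideal balanced load = 81 / 2 = 40.5

40.5


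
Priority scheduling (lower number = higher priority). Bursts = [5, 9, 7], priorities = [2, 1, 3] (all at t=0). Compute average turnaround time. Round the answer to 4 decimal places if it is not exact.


Sort by priority (ascending = highest first):
Order: [(1, 9), (2, 5), (3, 7)]
Completion times:
  Priority 1, burst=9, C=9
  Priority 2, burst=5, C=14
  Priority 3, burst=7, C=21
Average turnaround = 44/3 = 14.6667

14.6667


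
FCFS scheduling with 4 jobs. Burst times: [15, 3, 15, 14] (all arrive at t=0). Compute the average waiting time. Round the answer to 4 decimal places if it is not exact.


FCFS order (as given): [15, 3, 15, 14]
Waiting times:
  Job 1: wait = 0
  Job 2: wait = 15
  Job 3: wait = 18
  Job 4: wait = 33
Sum of waiting times = 66
Average waiting time = 66/4 = 16.5

16.5


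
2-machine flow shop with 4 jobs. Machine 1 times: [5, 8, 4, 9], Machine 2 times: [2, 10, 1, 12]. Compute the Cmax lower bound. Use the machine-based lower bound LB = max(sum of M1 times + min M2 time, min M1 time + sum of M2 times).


LB1 = sum(M1 times) + min(M2 times) = 26 + 1 = 27
LB2 = min(M1 times) + sum(M2 times) = 4 + 25 = 29
Lower bound = max(LB1, LB2) = max(27, 29) = 29

29


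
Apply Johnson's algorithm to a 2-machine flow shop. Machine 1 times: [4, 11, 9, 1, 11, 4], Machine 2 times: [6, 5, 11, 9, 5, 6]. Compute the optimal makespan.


Apply Johnson's rule:
  Group 1 (a <= b): [(4, 1, 9), (1, 4, 6), (6, 4, 6), (3, 9, 11)]
  Group 2 (a > b): [(2, 11, 5), (5, 11, 5)]
Optimal job order: [4, 1, 6, 3, 2, 5]
Schedule:
  Job 4: M1 done at 1, M2 done at 10
  Job 1: M1 done at 5, M2 done at 16
  Job 6: M1 done at 9, M2 done at 22
  Job 3: M1 done at 18, M2 done at 33
  Job 2: M1 done at 29, M2 done at 38
  Job 5: M1 done at 40, M2 done at 45
Makespan = 45

45


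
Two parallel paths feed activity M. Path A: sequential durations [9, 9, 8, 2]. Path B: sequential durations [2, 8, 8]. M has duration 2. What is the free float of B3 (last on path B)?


ES(B3) = sum of predecessors on chain B = 10
EF(B3) = ES + duration = 10 + 8 = 18
Successor of B3 is M. ES(M) = max(sum(A), sum(B)) = max(28, 18) = 28
Free float = ES(successor) - EF(current) = 28 - 18 = 10

10


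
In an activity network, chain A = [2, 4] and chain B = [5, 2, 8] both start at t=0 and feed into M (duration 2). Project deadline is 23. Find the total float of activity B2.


Forward pass: ES(B2) = sum of predecessors on chain B = 5
EF = ES + duration = 5 + 2 = 7
Backward pass: LF(M) = deadline = 23; LS(M) = 23 - 2 = 21
LF(B2) = LS(M) - sum(successors on chain B) = 21 - 8 = 13
LS = LF - duration = 13 - 2 = 11
Total float = LS - ES = 11 - 5 = 6

6


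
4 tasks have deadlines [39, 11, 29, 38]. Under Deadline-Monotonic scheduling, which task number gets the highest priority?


Sort tasks by relative deadline (ascending):
  Task 2: deadline = 11
  Task 3: deadline = 29
  Task 4: deadline = 38
  Task 1: deadline = 39
Priority order (highest first): [2, 3, 4, 1]
Highest priority task = 2

2


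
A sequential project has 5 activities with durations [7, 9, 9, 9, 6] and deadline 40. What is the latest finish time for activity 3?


LF(activity 3) = deadline - sum of successor durations
Successors: activities 4 through 5 with durations [9, 6]
Sum of successor durations = 15
LF = 40 - 15 = 25

25


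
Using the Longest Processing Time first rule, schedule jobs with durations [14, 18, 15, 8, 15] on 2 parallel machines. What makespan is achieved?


Sort jobs in decreasing order (LPT): [18, 15, 15, 14, 8]
Assign each job to the least loaded machine:
  Machine 1: jobs [18, 14], load = 32
  Machine 2: jobs [15, 15, 8], load = 38
Makespan = max load = 38

38


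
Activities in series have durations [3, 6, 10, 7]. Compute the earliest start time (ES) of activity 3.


Activity 3 starts after activities 1 through 2 complete.
Predecessor durations: [3, 6]
ES = 3 + 6 = 9

9


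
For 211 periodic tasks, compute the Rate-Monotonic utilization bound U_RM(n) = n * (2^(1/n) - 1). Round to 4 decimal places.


Compute 2^(1/211) = 1.0032904594
Subtract 1: 1.0032904594 - 1 = 0.0032904594
Multiply by n: 211 * 0.0032904594 = 0.6942869334
Round to 4 dp: 0.6943

0.6943


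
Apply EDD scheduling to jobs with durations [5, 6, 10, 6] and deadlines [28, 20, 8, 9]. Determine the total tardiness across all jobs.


Sort by due date (EDD order): [(10, 8), (6, 9), (6, 20), (5, 28)]
Compute completion times and tardiness:
  Job 1: p=10, d=8, C=10, tardiness=max(0,10-8)=2
  Job 2: p=6, d=9, C=16, tardiness=max(0,16-9)=7
  Job 3: p=6, d=20, C=22, tardiness=max(0,22-20)=2
  Job 4: p=5, d=28, C=27, tardiness=max(0,27-28)=0
Total tardiness = 11

11


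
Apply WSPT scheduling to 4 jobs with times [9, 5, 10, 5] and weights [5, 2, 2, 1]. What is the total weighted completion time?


Compute p/w ratios and sort ascending (WSPT): [(9, 5), (5, 2), (10, 2), (5, 1)]
Compute weighted completion times:
  Job (p=9,w=5): C=9, w*C=5*9=45
  Job (p=5,w=2): C=14, w*C=2*14=28
  Job (p=10,w=2): C=24, w*C=2*24=48
  Job (p=5,w=1): C=29, w*C=1*29=29
Total weighted completion time = 150

150


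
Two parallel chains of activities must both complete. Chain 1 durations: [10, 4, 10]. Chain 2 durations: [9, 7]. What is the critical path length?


Path A total = 10 + 4 + 10 = 24
Path B total = 9 + 7 = 16
Critical path = longest path = max(24, 16) = 24

24


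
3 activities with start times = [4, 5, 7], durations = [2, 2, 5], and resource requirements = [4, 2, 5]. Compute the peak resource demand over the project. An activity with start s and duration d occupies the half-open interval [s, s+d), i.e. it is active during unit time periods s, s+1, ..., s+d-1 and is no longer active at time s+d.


Each activity i is active on [start_i, start_i + duration_i).
Compute total resource usage per time slot:
  t=0: active resources = [], total = 0
  t=1: active resources = [], total = 0
  t=2: active resources = [], total = 0
  t=3: active resources = [], total = 0
  t=4: active resources = [4], total = 4
  t=5: active resources = [4, 2], total = 6
  t=6: active resources = [2], total = 2
  t=7: active resources = [5], total = 5
  t=8: active resources = [5], total = 5
  t=9: active resources = [5], total = 5
  t=10: active resources = [5], total = 5
  t=11: active resources = [5], total = 5
Peak resource demand = 6

6


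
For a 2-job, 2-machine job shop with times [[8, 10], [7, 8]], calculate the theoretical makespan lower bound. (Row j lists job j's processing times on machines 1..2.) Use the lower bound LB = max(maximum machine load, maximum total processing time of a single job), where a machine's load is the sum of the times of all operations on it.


Machine loads:
  Machine 1: 8 + 7 = 15
  Machine 2: 10 + 8 = 18
Max machine load = 18
Job totals:
  Job 1: 18
  Job 2: 15
Max job total = 18
Lower bound = max(18, 18) = 18

18


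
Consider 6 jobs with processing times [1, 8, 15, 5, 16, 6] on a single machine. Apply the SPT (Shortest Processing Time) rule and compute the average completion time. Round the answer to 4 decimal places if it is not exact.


Sort jobs by processing time (SPT order): [1, 5, 6, 8, 15, 16]
Compute completion times sequentially:
  Job 1: processing = 1, completes at 1
  Job 2: processing = 5, completes at 6
  Job 3: processing = 6, completes at 12
  Job 4: processing = 8, completes at 20
  Job 5: processing = 15, completes at 35
  Job 6: processing = 16, completes at 51
Sum of completion times = 125
Average completion time = 125/6 = 20.8333

20.8333


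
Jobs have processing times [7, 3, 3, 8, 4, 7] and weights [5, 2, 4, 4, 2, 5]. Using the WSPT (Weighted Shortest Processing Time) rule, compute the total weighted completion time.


Compute p/w ratios and sort ascending (WSPT): [(3, 4), (7, 5), (7, 5), (3, 2), (8, 4), (4, 2)]
Compute weighted completion times:
  Job (p=3,w=4): C=3, w*C=4*3=12
  Job (p=7,w=5): C=10, w*C=5*10=50
  Job (p=7,w=5): C=17, w*C=5*17=85
  Job (p=3,w=2): C=20, w*C=2*20=40
  Job (p=8,w=4): C=28, w*C=4*28=112
  Job (p=4,w=2): C=32, w*C=2*32=64
Total weighted completion time = 363

363


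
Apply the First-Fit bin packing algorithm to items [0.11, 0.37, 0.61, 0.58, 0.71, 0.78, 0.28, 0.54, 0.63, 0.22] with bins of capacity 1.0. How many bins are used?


Place items sequentially using First-Fit:
  Item 0.11 -> new Bin 1
  Item 0.37 -> Bin 1 (now 0.48)
  Item 0.61 -> new Bin 2
  Item 0.58 -> new Bin 3
  Item 0.71 -> new Bin 4
  Item 0.78 -> new Bin 5
  Item 0.28 -> Bin 1 (now 0.76)
  Item 0.54 -> new Bin 6
  Item 0.63 -> new Bin 7
  Item 0.22 -> Bin 1 (now 0.98)
Total bins used = 7

7


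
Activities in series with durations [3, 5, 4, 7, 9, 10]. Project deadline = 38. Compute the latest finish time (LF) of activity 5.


LF(activity 5) = deadline - sum of successor durations
Successors: activities 6 through 6 with durations [10]
Sum of successor durations = 10
LF = 38 - 10 = 28

28


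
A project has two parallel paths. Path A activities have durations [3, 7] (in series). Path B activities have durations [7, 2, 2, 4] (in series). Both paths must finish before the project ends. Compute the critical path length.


Path A total = 3 + 7 = 10
Path B total = 7 + 2 + 2 + 4 = 15
Critical path = longest path = max(10, 15) = 15

15


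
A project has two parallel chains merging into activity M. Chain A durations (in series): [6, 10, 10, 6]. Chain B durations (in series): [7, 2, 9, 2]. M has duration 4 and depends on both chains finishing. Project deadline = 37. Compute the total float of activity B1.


Forward pass: ES(B1) = sum of predecessors on chain B = 0
EF = ES + duration = 0 + 7 = 7
Backward pass: LF(M) = deadline = 37; LS(M) = 37 - 4 = 33
LF(B1) = LS(M) - sum(successors on chain B) = 33 - 13 = 20
LS = LF - duration = 20 - 7 = 13
Total float = LS - ES = 13 - 0 = 13

13


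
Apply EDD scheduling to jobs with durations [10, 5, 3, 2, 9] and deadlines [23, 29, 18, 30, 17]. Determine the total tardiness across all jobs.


Sort by due date (EDD order): [(9, 17), (3, 18), (10, 23), (5, 29), (2, 30)]
Compute completion times and tardiness:
  Job 1: p=9, d=17, C=9, tardiness=max(0,9-17)=0
  Job 2: p=3, d=18, C=12, tardiness=max(0,12-18)=0
  Job 3: p=10, d=23, C=22, tardiness=max(0,22-23)=0
  Job 4: p=5, d=29, C=27, tardiness=max(0,27-29)=0
  Job 5: p=2, d=30, C=29, tardiness=max(0,29-30)=0
Total tardiness = 0

0


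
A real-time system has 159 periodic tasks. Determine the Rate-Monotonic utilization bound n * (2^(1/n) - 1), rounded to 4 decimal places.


Compute 2^(1/159) = 1.0043689323
Subtract 1: 1.0043689323 - 1 = 0.0043689323
Multiply by n: 159 * 0.0043689323 = 0.6946602357
Round to 4 dp: 0.6947

0.6947


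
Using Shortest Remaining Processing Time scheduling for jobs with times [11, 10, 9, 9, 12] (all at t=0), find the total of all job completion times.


Since all jobs arrive at t=0, SRPT equals SPT ordering.
SPT order: [9, 9, 10, 11, 12]
Completion times:
  Job 1: p=9, C=9
  Job 2: p=9, C=18
  Job 3: p=10, C=28
  Job 4: p=11, C=39
  Job 5: p=12, C=51
Total completion time = 9 + 18 + 28 + 39 + 51 = 145

145


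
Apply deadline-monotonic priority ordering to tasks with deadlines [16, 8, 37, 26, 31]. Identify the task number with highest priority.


Sort tasks by relative deadline (ascending):
  Task 2: deadline = 8
  Task 1: deadline = 16
  Task 4: deadline = 26
  Task 5: deadline = 31
  Task 3: deadline = 37
Priority order (highest first): [2, 1, 4, 5, 3]
Highest priority task = 2

2


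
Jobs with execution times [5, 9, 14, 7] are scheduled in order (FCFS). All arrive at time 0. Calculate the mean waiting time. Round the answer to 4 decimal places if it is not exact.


FCFS order (as given): [5, 9, 14, 7]
Waiting times:
  Job 1: wait = 0
  Job 2: wait = 5
  Job 3: wait = 14
  Job 4: wait = 28
Sum of waiting times = 47
Average waiting time = 47/4 = 11.75

11.75


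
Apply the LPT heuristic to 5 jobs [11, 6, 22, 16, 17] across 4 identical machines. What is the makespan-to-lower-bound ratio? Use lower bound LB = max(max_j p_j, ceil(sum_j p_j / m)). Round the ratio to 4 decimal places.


LPT order: [22, 17, 16, 11, 6]
Machine loads after assignment: [22, 17, 16, 17]
LPT makespan = 22
Lower bound = max(max_job, ceil(total/4)) = max(22, 18) = 22
Ratio = 22 / 22 = 1.0

1.0


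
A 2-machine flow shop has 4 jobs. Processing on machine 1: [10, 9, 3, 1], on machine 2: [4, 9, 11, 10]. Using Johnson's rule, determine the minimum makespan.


Apply Johnson's rule:
  Group 1 (a <= b): [(4, 1, 10), (3, 3, 11), (2, 9, 9)]
  Group 2 (a > b): [(1, 10, 4)]
Optimal job order: [4, 3, 2, 1]
Schedule:
  Job 4: M1 done at 1, M2 done at 11
  Job 3: M1 done at 4, M2 done at 22
  Job 2: M1 done at 13, M2 done at 31
  Job 1: M1 done at 23, M2 done at 35
Makespan = 35

35


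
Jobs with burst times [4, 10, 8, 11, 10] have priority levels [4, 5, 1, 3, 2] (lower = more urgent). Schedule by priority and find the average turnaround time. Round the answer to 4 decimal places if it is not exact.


Sort by priority (ascending = highest first):
Order: [(1, 8), (2, 10), (3, 11), (4, 4), (5, 10)]
Completion times:
  Priority 1, burst=8, C=8
  Priority 2, burst=10, C=18
  Priority 3, burst=11, C=29
  Priority 4, burst=4, C=33
  Priority 5, burst=10, C=43
Average turnaround = 131/5 = 26.2

26.2


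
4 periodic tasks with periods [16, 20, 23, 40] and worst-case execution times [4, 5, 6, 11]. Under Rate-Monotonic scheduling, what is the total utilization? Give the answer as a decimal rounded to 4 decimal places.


Compute individual utilizations (exact fractions):
  Task 1: C/T = 4/16 = 1/4 (approx. 0.25)
  Task 2: C/T = 5/20 = 1/4 (approx. 0.25)
  Task 3: C/T = 6/23 (approx. 0.2609)
  Task 4: C/T = 11/40 (approx. 0.275)
Total utilization U = 1/4 + 1/4 + 6/23 + 11/40 = 953/920
Rounded to 4 decimal places: U = 1.0359
RM (Liu & Layland) bound for 4 tasks = 0.756828; compare with U = 953/920 (approx. 1.035870)
U > 1, so the task set is not schedulable (processor overloaded).

1.0359


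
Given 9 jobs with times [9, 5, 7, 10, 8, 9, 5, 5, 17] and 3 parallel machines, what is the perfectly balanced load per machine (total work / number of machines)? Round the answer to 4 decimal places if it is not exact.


Total processing time = 9 + 5 + 7 + 10 + 8 + 9 + 5 + 5 + 17 = 75
Number of machines = 3
Ideal balanced load = 75 / 3 = 25.0

25.0


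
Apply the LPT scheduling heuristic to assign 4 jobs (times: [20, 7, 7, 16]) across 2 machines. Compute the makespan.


Sort jobs in decreasing order (LPT): [20, 16, 7, 7]
Assign each job to the least loaded machine:
  Machine 1: jobs [20, 7], load = 27
  Machine 2: jobs [16, 7], load = 23
Makespan = max load = 27

27


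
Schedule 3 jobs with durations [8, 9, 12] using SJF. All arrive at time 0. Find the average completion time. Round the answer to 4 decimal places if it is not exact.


SJF order (ascending): [8, 9, 12]
Completion times:
  Job 1: burst=8, C=8
  Job 2: burst=9, C=17
  Job 3: burst=12, C=29
Average completion = 54/3 = 18.0

18.0


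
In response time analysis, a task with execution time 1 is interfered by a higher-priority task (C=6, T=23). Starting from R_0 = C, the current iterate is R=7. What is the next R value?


R_next = C + ceil(R_prev / T_hp) * C_hp
ceil(7 / 23) = ceil(0.3043) = 1
Interference = 1 * 6 = 6
R_next = 1 + 6 = 7
R_next = R_prev, so the iteration has converged (response time = 7).

7


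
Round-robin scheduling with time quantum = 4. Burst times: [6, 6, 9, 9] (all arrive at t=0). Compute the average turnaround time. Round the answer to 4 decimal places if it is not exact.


Time quantum = 4
Execution trace:
  J1 runs 4 units, time = 4
  J2 runs 4 units, time = 8
  J3 runs 4 units, time = 12
  J4 runs 4 units, time = 16
  J1 runs 2 units, time = 18
  J2 runs 2 units, time = 20
  J3 runs 4 units, time = 24
  J4 runs 4 units, time = 28
  J3 runs 1 units, time = 29
  J4 runs 1 units, time = 30
Finish times: [18, 20, 29, 30]
Average turnaround = 97/4 = 24.25

24.25


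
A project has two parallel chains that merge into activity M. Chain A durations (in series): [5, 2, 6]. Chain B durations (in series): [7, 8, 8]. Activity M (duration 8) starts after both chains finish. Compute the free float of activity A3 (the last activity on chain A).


ES(A3) = sum of predecessors on chain A = 7
EF(A3) = ES + duration = 7 + 6 = 13
Successor of A3 is M. ES(M) = max(sum(A), sum(B)) = max(13, 23) = 23
Free float = ES(successor) - EF(current) = 23 - 13 = 10

10


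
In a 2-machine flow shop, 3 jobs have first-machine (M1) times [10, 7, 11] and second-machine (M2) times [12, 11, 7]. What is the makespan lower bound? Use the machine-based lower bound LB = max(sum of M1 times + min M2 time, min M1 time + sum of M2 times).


LB1 = sum(M1 times) + min(M2 times) = 28 + 7 = 35
LB2 = min(M1 times) + sum(M2 times) = 7 + 30 = 37
Lower bound = max(LB1, LB2) = max(35, 37) = 37

37


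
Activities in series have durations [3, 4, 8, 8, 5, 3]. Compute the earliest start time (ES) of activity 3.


Activity 3 starts after activities 1 through 2 complete.
Predecessor durations: [3, 4]
ES = 3 + 4 = 7

7


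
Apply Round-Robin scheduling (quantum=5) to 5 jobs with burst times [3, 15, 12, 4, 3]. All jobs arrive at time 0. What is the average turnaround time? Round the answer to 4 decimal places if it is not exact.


Time quantum = 5
Execution trace:
  J1 runs 3 units, time = 3
  J2 runs 5 units, time = 8
  J3 runs 5 units, time = 13
  J4 runs 4 units, time = 17
  J5 runs 3 units, time = 20
  J2 runs 5 units, time = 25
  J3 runs 5 units, time = 30
  J2 runs 5 units, time = 35
  J3 runs 2 units, time = 37
Finish times: [3, 35, 37, 17, 20]
Average turnaround = 112/5 = 22.4

22.4


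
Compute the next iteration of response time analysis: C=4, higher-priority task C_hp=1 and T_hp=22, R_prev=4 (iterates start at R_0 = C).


R_next = C + ceil(R_prev / T_hp) * C_hp
ceil(4 / 22) = ceil(0.1818) = 1
Interference = 1 * 1 = 1
R_next = 4 + 1 = 5

5


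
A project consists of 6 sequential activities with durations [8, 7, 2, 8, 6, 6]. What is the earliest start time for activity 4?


Activity 4 starts after activities 1 through 3 complete.
Predecessor durations: [8, 7, 2]
ES = 8 + 7 + 2 = 17

17


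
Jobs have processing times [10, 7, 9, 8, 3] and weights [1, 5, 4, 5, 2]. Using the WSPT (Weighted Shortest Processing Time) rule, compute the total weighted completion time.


Compute p/w ratios and sort ascending (WSPT): [(7, 5), (3, 2), (8, 5), (9, 4), (10, 1)]
Compute weighted completion times:
  Job (p=7,w=5): C=7, w*C=5*7=35
  Job (p=3,w=2): C=10, w*C=2*10=20
  Job (p=8,w=5): C=18, w*C=5*18=90
  Job (p=9,w=4): C=27, w*C=4*27=108
  Job (p=10,w=1): C=37, w*C=1*37=37
Total weighted completion time = 290

290


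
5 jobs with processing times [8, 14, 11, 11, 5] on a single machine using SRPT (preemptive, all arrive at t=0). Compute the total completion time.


Since all jobs arrive at t=0, SRPT equals SPT ordering.
SPT order: [5, 8, 11, 11, 14]
Completion times:
  Job 1: p=5, C=5
  Job 2: p=8, C=13
  Job 3: p=11, C=24
  Job 4: p=11, C=35
  Job 5: p=14, C=49
Total completion time = 5 + 13 + 24 + 35 + 49 = 126

126


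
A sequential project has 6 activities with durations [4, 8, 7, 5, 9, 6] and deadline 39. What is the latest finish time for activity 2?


LF(activity 2) = deadline - sum of successor durations
Successors: activities 3 through 6 with durations [7, 5, 9, 6]
Sum of successor durations = 27
LF = 39 - 27 = 12

12


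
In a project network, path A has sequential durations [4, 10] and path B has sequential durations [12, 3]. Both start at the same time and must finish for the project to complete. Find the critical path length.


Path A total = 4 + 10 = 14
Path B total = 12 + 3 = 15
Critical path = longest path = max(14, 15) = 15

15


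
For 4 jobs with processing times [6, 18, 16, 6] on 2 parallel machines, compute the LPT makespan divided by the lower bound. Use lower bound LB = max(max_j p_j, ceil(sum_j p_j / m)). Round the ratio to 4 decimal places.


LPT order: [18, 16, 6, 6]
Machine loads after assignment: [24, 22]
LPT makespan = 24
Lower bound = max(max_job, ceil(total/2)) = max(18, 23) = 23
Ratio = 24 / 23 = 1.0435

1.0435


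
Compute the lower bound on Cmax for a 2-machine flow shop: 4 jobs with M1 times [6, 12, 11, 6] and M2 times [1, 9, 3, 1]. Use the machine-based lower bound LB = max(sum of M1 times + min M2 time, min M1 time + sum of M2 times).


LB1 = sum(M1 times) + min(M2 times) = 35 + 1 = 36
LB2 = min(M1 times) + sum(M2 times) = 6 + 14 = 20
Lower bound = max(LB1, LB2) = max(36, 20) = 36

36


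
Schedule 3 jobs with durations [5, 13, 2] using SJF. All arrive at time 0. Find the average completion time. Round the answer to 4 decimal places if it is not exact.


SJF order (ascending): [2, 5, 13]
Completion times:
  Job 1: burst=2, C=2
  Job 2: burst=5, C=7
  Job 3: burst=13, C=20
Average completion = 29/3 = 9.6667

9.6667


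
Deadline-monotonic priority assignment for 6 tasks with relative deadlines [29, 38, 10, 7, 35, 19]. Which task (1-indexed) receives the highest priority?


Sort tasks by relative deadline (ascending):
  Task 4: deadline = 7
  Task 3: deadline = 10
  Task 6: deadline = 19
  Task 1: deadline = 29
  Task 5: deadline = 35
  Task 2: deadline = 38
Priority order (highest first): [4, 3, 6, 1, 5, 2]
Highest priority task = 4

4


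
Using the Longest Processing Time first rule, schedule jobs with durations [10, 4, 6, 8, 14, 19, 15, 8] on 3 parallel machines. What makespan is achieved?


Sort jobs in decreasing order (LPT): [19, 15, 14, 10, 8, 8, 6, 4]
Assign each job to the least loaded machine:
  Machine 1: jobs [19, 8], load = 27
  Machine 2: jobs [15, 8, 6], load = 29
  Machine 3: jobs [14, 10, 4], load = 28
Makespan = max load = 29

29


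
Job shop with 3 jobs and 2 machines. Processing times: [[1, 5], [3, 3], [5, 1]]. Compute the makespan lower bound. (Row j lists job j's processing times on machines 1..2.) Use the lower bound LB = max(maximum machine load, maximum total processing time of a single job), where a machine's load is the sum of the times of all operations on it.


Machine loads:
  Machine 1: 1 + 3 + 5 = 9
  Machine 2: 5 + 3 + 1 = 9
Max machine load = 9
Job totals:
  Job 1: 6
  Job 2: 6
  Job 3: 6
Max job total = 6
Lower bound = max(9, 6) = 9

9
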